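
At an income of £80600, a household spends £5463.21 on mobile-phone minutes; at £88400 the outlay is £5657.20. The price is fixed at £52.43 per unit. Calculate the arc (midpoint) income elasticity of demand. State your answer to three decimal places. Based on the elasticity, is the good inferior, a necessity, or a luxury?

With a constant price, Q₁ = 5463.21/52.43 = 104.200 and Q₂ = 5657.20/52.43 = 107.900 (equivalently, work directly with expenditure since P cancels).
Midpoint %ΔQ = (5657.20 − 5463.21)/5560.21 = 0.03489; midpoint %ΔI = (88400 − 80600)/84500 = 0.09231.
η = 0.03489 / 0.09231 = 0.378.
0 < η < 1 ⇒ necessity.

0.378 (necessity)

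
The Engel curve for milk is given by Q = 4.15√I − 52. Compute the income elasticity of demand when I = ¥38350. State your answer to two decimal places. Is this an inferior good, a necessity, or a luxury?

At I = 38350: Q = 760.701.
dQ/dI = 4.15/(2√I) = 0.0105958 at this income.
η = (dQ/dI)·(I/Q) = 0.0105958 × (38350/760.701) = 0.53.
Since 0 < η < 1, the good is a necessity.

0.53 (necessity)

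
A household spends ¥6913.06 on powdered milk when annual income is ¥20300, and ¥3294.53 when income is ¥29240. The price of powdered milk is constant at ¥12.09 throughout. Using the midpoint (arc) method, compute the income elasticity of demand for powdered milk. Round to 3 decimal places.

With a constant price, Q₁ = 6913.06/12.09 = 571.800 and Q₂ = 3294.53/12.09 = 272.500 (equivalently, work directly with expenditure since P cancels).
Midpoint %ΔQ = (3294.53 − 6913.06)/5103.80 = -0.70899; midpoint %ΔI = (29240 − 20300)/24770 = 0.36092.
η = -0.70899 / 0.36092 = -1.964.

-1.964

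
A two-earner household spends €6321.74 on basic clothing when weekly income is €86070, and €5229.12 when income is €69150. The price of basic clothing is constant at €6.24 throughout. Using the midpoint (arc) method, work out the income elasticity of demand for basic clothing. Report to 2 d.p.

0.87

With a constant price, Q₁ = 6321.74/6.24 = 1013.099 and Q₂ = 5229.12/6.24 = 838.000 (equivalently, work directly with expenditure since P cancels).
Midpoint %ΔQ = (5229.12 − 6321.74)/5775.43 = -0.18918; midpoint %ΔI = (69150 − 86070)/77610 = -0.21801.
η = -0.18918 / -0.21801 = 0.87.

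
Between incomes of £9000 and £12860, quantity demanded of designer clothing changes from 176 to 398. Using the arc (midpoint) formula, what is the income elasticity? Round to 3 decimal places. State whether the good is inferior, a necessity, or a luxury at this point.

2.190 (luxury)

ΔQ = 398 − 176 = 222; midpoint Q̄ = (176 + 398)/2 = 287.
ΔI = 12860 − 9000 = 3860; midpoint Ī = (9000 + 12860)/2 = 10930.
η = (ΔQ/Q̄) ÷ (ΔI/Ī) = (222/287) ÷ (3860/10930) = 2.190.
η > 1 ⇒ luxury.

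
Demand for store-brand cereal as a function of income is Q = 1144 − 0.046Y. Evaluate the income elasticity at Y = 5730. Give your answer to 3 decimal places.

-0.299

At Y = 5730: Q = 880.420.
dQ/dY = −0.046.
η = (dQ/dY)·(Y/Q) = -0.046 × (5730/880.420) = -0.299.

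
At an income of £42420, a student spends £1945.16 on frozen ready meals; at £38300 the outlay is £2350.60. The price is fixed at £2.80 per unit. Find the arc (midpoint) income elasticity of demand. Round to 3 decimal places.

With a constant price, Q₁ = 1945.16/2.80 = 694.700 and Q₂ = 2350.60/2.80 = 839.500 (equivalently, work directly with expenditure since P cancels).
Midpoint %ΔQ = (2350.60 − 1945.16)/2147.88 = 0.18876; midpoint %ΔI = (38300 − 42420)/40360 = -0.10208.
η = 0.18876 / -0.10208 = -1.849.

-1.849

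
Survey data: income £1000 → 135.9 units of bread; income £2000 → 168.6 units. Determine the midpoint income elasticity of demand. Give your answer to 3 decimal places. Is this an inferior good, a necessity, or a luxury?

ΔQ = 168.6 − 135.9 = 32.7; midpoint Q̄ = (135.9 + 168.6)/2 = 152.25.
ΔI = 2000 − 1000 = 1000; midpoint Ī = (1000 + 2000)/2 = 1500.
η = (ΔQ/Q̄) ÷ (ΔI/Ī) = (32.7/152.25) ÷ (1000/1500) = 0.322.
0 < η < 1 ⇒ necessity.

0.322 (necessity)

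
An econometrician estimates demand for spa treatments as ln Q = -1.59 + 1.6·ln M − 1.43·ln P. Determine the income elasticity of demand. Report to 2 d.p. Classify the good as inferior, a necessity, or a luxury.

1.60 (luxury)

In a log-linear demand, the coefficient on ln M is the income elasticity.
So η = 1.60.
η > 1 ⇒ luxury.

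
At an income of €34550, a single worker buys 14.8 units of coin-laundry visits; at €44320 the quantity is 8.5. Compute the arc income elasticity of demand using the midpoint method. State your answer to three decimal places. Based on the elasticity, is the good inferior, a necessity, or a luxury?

-2.183 (inferior good)

ΔQ = 8.5 − 14.8 = -6.3; midpoint Q̄ = (14.8 + 8.5)/2 = 11.65.
ΔI = 44320 − 34550 = 9770; midpoint Ī = (34550 + 44320)/2 = 39435.
η = (ΔQ/Q̄) ÷ (ΔI/Ī) = (-6.3/11.65) ÷ (9770/39435) = -2.183.
η < 0 ⇒ inferior good.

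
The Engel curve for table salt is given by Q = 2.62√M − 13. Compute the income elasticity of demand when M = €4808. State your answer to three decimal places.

At M = 4808: Q = 168.670.
dQ/dM = 2.62/(2√M) = 0.0188925 at this income.
η = (dQ/dM)·(M/Q) = 0.0188925 × (4808/168.670) = 0.539.

0.539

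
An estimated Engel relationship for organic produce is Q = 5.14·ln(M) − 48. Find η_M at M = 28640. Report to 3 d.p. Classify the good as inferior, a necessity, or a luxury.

1.082 (luxury)

At M = 28640: Q = 4.750.
dQ/dM = 5.14/M = 0.000179469 at this income.
η = (dQ/dM)·(M/Q) = 0.000179469 × (28640/4.750) = 1.082.
Since η > 1, the good is a luxury.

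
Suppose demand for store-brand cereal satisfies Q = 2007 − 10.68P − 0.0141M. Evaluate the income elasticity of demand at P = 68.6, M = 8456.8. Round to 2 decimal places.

At P = 68.6, M = 8456.8: Q = 1155.111.
Holding P constant, ∂Q/∂M = −0.0141.
η_M = (∂Q/∂M)·(M/Q) = -0.0141 × (8456.8/1155.111) = -0.10.

-0.10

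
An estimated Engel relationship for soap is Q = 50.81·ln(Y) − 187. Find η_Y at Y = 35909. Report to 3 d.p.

0.147

At Y = 35909: Q = 345.933.
dQ/dY = 50.81/Y = 0.00141497 at this income.
η = (dQ/dY)·(Y/Q) = 0.00141497 × (35909/345.933) = 0.147.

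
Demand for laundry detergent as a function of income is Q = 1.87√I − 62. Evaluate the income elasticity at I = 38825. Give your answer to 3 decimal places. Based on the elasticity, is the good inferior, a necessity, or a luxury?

0.601 (necessity)

At I = 38825: Q = 306.466.
dQ/dI = 1.87/(2√I) = 0.00474521 at this income.
η = (dQ/dI)·(I/Q) = 0.00474521 × (38825/306.466) = 0.601.
Since 0 < η < 1, the good is a necessity.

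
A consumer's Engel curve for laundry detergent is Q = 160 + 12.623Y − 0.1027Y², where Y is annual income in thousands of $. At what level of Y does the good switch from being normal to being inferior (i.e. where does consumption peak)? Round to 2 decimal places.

61.46

dQ/dY = 12.623 − 0.2054Y.
The good is inferior where dQ/dY < 0. Setting dQ/dY = 0 gives Y = 12.623 / 0.2054 = 61.46.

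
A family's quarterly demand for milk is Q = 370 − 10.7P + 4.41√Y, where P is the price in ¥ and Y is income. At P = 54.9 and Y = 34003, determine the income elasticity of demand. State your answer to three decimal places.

At P = 54.9, Y = 34003: Q = 595.770.
Holding P constant, ∂Q/∂Y = 4.41/(2√Y) = 0.0119578.
η_Y = (∂Q/∂Y)·(Y/Q) = 0.0119578 × (34003/595.770) = 0.682.

0.682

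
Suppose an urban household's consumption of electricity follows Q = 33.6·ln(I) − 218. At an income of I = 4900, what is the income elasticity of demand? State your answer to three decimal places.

At I = 4900: Q = 67.499.
dQ/dI = 33.6/I = 0.00685714 at this income.
η = (dQ/dI)·(I/Q) = 0.00685714 × (4900/67.499) = 0.498.

0.498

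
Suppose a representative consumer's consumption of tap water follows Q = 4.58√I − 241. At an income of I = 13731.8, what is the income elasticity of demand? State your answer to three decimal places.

0.908

At I = 13731.8: Q = 295.697.
dQ/dI = 4.58/(2√I) = 0.0195421 at this income.
η = (dQ/dI)·(I/Q) = 0.0195421 × (13731.8/295.697) = 0.908.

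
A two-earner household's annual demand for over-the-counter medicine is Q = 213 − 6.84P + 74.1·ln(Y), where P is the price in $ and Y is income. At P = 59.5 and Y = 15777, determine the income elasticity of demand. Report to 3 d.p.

At P = 59.5, Y = 15777: Q = 522.293.
Holding P constant, ∂Q/∂Y = 74.1/Y = 0.00469671.
η_Y = (∂Q/∂Y)·(Y/Q) = 0.00469671 × (15777/522.293) = 0.142.

0.142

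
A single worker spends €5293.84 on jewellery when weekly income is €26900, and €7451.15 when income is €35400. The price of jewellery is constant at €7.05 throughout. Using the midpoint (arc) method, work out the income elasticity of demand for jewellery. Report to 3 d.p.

With a constant price, Q₁ = 5293.84/7.05 = 750.899 and Q₂ = 7451.15/7.05 = 1056.901 (equivalently, work directly with expenditure since P cancels).
Midpoint %ΔQ = (7451.15 − 5293.84)/6372.50 = 0.33853; midpoint %ΔI = (35400 − 26900)/31150 = 0.27287.
η = 0.33853 / 0.27287 = 1.241.

1.241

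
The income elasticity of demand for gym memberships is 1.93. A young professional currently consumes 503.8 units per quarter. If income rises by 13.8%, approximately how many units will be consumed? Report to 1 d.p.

638.0

%ΔQ ≈ η × %ΔI = 1.93 × 13.8% = 26.634%.
New Q ≈ 503.8 × (1 + 0.26634) = 638.0.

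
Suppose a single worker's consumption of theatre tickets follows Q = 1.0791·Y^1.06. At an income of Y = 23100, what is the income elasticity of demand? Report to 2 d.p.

For Q = A·Y^β the income elasticity is constant and equal to β.
Here β = 1.06, so η = 1.06.

1.06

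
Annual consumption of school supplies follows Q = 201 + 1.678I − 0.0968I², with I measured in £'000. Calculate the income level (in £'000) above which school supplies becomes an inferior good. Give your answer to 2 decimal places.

dQ/dI = 1.678 − 0.1936I.
The good is inferior where dQ/dI < 0. Setting dQ/dI = 0 gives I = 1.678 / 0.1936 = 8.67.

8.67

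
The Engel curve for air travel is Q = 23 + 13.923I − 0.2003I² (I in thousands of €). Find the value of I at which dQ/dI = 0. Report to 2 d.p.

dQ/dI = 13.923 − 0.4006I.
The good is inferior where dQ/dI < 0. Setting dQ/dI = 0 gives I = 13.923 / 0.4006 = 34.76.

34.76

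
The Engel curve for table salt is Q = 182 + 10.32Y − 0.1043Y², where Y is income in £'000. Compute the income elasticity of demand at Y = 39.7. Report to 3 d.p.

At Y = 39.7: Q = 427.3178.
dQ/dY = 10.32 − 0.2086Y = 2.03858.
η = (dQ/dY)·(Y/Q) = 2.03858 × (39.7/427.3178) = 0.189.

0.189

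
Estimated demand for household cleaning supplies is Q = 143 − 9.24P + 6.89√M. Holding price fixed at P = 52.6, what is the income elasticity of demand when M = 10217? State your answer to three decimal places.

0.985

At P = 52.6, M = 10217: Q = 353.412.
Holding P constant, ∂Q/∂M = 6.89/(2√M) = 0.0340822.
η_M = (∂Q/∂M)·(M/Q) = 0.0340822 × (10217/353.412) = 0.985.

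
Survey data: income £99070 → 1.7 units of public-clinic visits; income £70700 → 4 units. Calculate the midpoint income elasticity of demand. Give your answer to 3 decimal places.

-2.415

ΔQ = 4 − 1.7 = 2.3; midpoint Q̄ = (1.7 + 4)/2 = 2.85.
ΔI = 70700 − 99070 = -28370; midpoint Ī = (99070 + 70700)/2 = 84885.
η = (ΔQ/Q̄) ÷ (ΔI/Ī) = (2.3/2.85) ÷ (-28370/84885) = -2.415.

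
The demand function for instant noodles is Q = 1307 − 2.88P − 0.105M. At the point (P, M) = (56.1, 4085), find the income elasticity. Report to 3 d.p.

-0.599

At P = 56.1, M = 4085: Q = 716.507.
Holding P constant, ∂Q/∂M = −0.105.
η_M = (∂Q/∂M)·(M/Q) = -0.105 × (4085/716.507) = -0.599.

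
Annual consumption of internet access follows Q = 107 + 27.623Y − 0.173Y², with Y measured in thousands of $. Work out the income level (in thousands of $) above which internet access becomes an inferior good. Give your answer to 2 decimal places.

79.84

dQ/dY = 27.623 − 0.346Y.
The good is inferior where dQ/dY < 0. Setting dQ/dY = 0 gives Y = 27.623 / 0.346 = 79.84.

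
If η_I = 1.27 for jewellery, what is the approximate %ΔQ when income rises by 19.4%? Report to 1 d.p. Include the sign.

24.6%

%ΔQ ≈ η × %ΔI = 1.27 × 19.4% = 24.6%.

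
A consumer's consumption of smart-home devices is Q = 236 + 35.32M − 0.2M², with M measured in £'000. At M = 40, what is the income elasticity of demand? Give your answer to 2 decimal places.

0.58

At M = 40: Q = 1328.8000.
dQ/dM = 35.32 − 0.4M = 19.32000.
η = (dQ/dM)·(M/Q) = 19.32000 × (40/1328.8000) = 0.58.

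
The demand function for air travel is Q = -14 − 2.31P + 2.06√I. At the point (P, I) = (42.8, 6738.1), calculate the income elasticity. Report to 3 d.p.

1.504

At P = 42.8, I = 6738.1: Q = 56.229.
Holding P constant, ∂Q/∂I = 2.06/(2√I) = 0.0125478.
η_I = (∂Q/∂I)·(I/Q) = 0.0125478 × (6738.1/56.229) = 1.504.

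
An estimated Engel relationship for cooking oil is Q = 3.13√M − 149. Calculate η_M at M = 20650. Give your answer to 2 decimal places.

0.75

At M = 20650: Q = 300.784.
dQ/dM = 3.13/(2√M) = 0.0108907 at this income.
η = (dQ/dM)·(M/Q) = 0.0108907 × (20650/300.784) = 0.75.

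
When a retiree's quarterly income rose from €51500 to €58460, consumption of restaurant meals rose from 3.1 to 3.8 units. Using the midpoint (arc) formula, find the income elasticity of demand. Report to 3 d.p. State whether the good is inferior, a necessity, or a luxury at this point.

1.603 (luxury)

ΔQ = 3.8 − 3.1 = 0.7; midpoint Q̄ = (3.1 + 3.8)/2 = 3.45.
ΔI = 58460 − 51500 = 6960; midpoint Ī = (51500 + 58460)/2 = 54980.
η = (ΔQ/Q̄) ÷ (ΔI/Ī) = (0.7/3.45) ÷ (6960/54980) = 1.603.
η > 1 ⇒ luxury.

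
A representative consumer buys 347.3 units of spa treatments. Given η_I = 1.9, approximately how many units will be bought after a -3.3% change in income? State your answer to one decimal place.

%ΔQ ≈ η × %ΔI = 1.9 × (-3.3%) = -6.27%.
New Q ≈ 347.3 × (1 − 0.0627) = 325.5.

325.5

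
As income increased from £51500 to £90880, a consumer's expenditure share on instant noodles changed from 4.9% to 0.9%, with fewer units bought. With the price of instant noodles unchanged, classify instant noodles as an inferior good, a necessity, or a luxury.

inferior good

Quantity demanded falls as income rises, so η < 0.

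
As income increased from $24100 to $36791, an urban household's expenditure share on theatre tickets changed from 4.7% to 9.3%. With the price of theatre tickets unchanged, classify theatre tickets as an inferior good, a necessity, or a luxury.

luxury

The budget share rises as income rises, so η > 1.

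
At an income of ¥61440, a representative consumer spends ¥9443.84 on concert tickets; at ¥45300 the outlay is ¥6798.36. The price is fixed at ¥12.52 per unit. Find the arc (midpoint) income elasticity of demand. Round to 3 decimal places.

1.077

With a constant price, Q₁ = 9443.84/12.52 = 754.300 and Q₂ = 6798.36/12.52 = 543.000 (equivalently, work directly with expenditure since P cancels).
Midpoint %ΔQ = (6798.36 − 9443.84)/8121.10 = -0.32575; midpoint %ΔI = (45300 − 61440)/53370 = -0.30242.
η = -0.32575 / -0.30242 = 1.077.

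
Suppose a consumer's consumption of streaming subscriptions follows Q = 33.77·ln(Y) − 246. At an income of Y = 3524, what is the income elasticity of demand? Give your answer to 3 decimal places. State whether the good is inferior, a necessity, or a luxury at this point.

1.133 (luxury)

At Y = 3524: Q = 29.811.
dQ/dY = 33.77/Y = 0.00958286 at this income.
η = (dQ/dY)·(Y/Q) = 0.00958286 × (3524/29.811) = 1.133.
Since η > 1, the good is a luxury.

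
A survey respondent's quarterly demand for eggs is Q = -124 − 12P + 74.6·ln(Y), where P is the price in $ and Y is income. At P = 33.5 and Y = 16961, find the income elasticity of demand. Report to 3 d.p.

At P = 33.5, Y = 16961: Q = 200.505.
Holding P constant, ∂Q/∂Y = 74.6/Y = 0.00439833.
η_Y = (∂Q/∂Y)·(Y/Q) = 0.00439833 × (16961/200.505) = 0.372.

0.372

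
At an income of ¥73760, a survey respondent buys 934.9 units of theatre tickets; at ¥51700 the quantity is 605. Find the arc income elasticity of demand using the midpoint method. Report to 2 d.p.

1.22

ΔQ = 605 − 934.9 = -329.9; midpoint Q̄ = (934.9 + 605)/2 = 769.95.
ΔI = 51700 − 73760 = -22060; midpoint Ī = (73760 + 51700)/2 = 62730.
η = (ΔQ/Q̄) ÷ (ΔI/Ī) = (-329.9/769.95) ÷ (-22060/62730) = 1.22.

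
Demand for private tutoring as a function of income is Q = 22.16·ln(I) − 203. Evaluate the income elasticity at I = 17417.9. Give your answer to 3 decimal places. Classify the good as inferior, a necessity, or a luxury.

1.654 (luxury)

At I = 17417.9: Q = 13.398.
dQ/dI = 22.16/I = 0.00127225 at this income.
η = (dQ/dI)·(I/Q) = 0.00127225 × (17417.9/13.398) = 1.654.
Since η > 1, the good is a luxury.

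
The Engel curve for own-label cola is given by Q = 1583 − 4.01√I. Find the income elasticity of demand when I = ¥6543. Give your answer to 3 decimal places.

-0.129

At I = 6543: Q = 1258.636.
dQ/dI = -4.01/(2√I) = -0.0247871 at this income.
η = (dQ/dI)·(I/Q) = -0.0247871 × (6543/1258.636) = -0.129.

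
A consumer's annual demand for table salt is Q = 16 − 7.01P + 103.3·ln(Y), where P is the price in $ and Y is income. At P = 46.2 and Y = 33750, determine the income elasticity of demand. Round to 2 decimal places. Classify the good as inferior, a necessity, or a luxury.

At P = 46.2, Y = 33750: Q = 769.220.
Holding P constant, ∂Q/∂Y = 103.3/Y = 0.00306074.
η_Y = (∂Q/∂Y)·(Y/Q) = 0.00306074 × (33750/769.220) = 0.13.
Since 0 < η < 1, this is a necessity.

0.13 (necessity)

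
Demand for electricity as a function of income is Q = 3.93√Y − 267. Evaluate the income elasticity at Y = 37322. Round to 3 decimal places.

0.771

At Y = 37322: Q = 492.233.
dQ/dY = 3.93/(2√Y) = 0.0101714 at this income.
η = (dQ/dY)·(Y/Q) = 0.0101714 × (37322/492.233) = 0.771.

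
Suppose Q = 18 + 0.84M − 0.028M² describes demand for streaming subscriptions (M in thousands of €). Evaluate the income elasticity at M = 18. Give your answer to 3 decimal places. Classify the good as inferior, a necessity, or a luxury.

At M = 18: Q = 24.0480.
dQ/dM = 0.84 − 0.056M = -0.16800.
η = (dQ/dM)·(M/Q) = -0.16800 × (18/24.0480) = -0.126.
η < 0 ⇒ inferior good.

-0.126 (inferior good)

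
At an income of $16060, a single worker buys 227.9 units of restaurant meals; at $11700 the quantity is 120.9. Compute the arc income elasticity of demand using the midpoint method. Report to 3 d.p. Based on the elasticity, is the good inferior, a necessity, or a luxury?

1.953 (luxury)

ΔQ = 120.9 − 227.9 = -107; midpoint Q̄ = (227.9 + 120.9)/2 = 174.4.
ΔI = 11700 − 16060 = -4360; midpoint Ī = (16060 + 11700)/2 = 13880.
η = (ΔQ/Q̄) ÷ (ΔI/Ī) = (-107/174.4) ÷ (-4360/13880) = 1.953.
η > 1 ⇒ luxury.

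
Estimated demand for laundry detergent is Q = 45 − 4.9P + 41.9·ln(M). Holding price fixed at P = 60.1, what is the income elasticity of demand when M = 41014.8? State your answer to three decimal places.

At P = 60.1, M = 41014.8: Q = 195.559.
Holding P constant, ∂Q/∂M = 41.9/M = 0.00102158.
η_M = (∂Q/∂M)·(M/Q) = 0.00102158 × (41014.8/195.559) = 0.214.

0.214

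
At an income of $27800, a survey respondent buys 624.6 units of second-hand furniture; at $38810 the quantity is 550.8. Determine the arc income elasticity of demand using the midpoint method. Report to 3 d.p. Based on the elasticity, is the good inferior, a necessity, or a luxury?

ΔQ = 550.8 − 624.6 = -73.8; midpoint Q̄ = (624.6 + 550.8)/2 = 587.7.
ΔI = 38810 − 27800 = 11010; midpoint Ī = (27800 + 38810)/2 = 33305.
η = (ΔQ/Q̄) ÷ (ΔI/Ī) = (-73.8/587.7) ÷ (11010/33305) = -0.380.
η < 0 ⇒ inferior good.

-0.380 (inferior good)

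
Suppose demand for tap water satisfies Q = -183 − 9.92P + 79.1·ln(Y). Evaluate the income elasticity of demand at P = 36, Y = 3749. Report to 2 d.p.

0.71

At P = 36, Y = 3749: Q = 110.813.
Holding P constant, ∂Q/∂Y = 79.1/Y = 0.021099.
η_Y = (∂Q/∂Y)·(Y/Q) = 0.021099 × (3749/110.813) = 0.71.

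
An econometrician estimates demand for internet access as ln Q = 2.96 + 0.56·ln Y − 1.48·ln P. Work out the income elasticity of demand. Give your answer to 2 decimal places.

In a log-linear demand, the coefficient on ln Y is the income elasticity.
So η = 0.56.

0.56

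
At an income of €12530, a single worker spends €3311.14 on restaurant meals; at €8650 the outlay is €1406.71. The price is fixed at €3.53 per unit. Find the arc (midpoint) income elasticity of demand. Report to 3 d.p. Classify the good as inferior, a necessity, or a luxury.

2.204 (luxury)

With a constant price, Q₁ = 3311.14/3.53 = 938.000 and Q₂ = 1406.71/3.53 = 398.501 (equivalently, work directly with expenditure since P cancels).
Midpoint %ΔQ = (1406.71 − 3311.14)/2358.93 = -0.80733; midpoint %ΔI = (8650 − 12530)/10590 = -0.36638.
η = -0.80733 / -0.36638 = 2.204.
η > 1 ⇒ luxury.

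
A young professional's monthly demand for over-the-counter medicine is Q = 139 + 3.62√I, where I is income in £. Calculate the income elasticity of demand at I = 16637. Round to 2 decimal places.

At I = 16637: Q = 605.924.
dQ/dI = 3.62/(2√I) = 0.0140327 at this income.
η = (dQ/dI)·(I/Q) = 0.0140327 × (16637/605.924) = 0.39.

0.39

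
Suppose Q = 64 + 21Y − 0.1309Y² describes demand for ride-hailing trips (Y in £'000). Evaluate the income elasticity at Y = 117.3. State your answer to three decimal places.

At Y = 117.3: Q = 726.2089.
dQ/dY = 21 − 0.2618Y = -9.70914.
η = (dQ/dY)·(Y/Q) = -9.70914 × (117.3/726.2089) = -1.568.

-1.568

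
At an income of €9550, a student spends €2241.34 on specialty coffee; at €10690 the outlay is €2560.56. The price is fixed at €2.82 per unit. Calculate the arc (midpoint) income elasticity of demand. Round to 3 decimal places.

1.180

With a constant price, Q₁ = 2241.34/2.82 = 794.801 and Q₂ = 2560.56/2.82 = 908.000 (equivalently, work directly with expenditure since P cancels).
Midpoint %ΔQ = (2560.56 − 2241.34)/2400.95 = 0.13296; midpoint %ΔI = (10690 − 9550)/10120 = 0.11265.
η = 0.13296 / 0.11265 = 1.180.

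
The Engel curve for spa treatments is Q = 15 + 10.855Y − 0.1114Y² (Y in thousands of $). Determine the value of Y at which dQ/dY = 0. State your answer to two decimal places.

48.72

dQ/dY = 10.855 − 0.2228Y.
The good is inferior where dQ/dY < 0. Setting dQ/dY = 0 gives Y = 10.855 / 0.2228 = 48.72.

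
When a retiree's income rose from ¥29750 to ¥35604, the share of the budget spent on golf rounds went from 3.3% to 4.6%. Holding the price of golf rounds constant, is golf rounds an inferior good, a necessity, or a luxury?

The budget share rises as income rises, so η > 1.

luxury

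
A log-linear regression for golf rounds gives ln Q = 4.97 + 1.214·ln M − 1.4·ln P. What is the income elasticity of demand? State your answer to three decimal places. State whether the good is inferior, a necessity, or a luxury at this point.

1.214 (luxury)

In a log-linear demand, the coefficient on ln M is the income elasticity.
So η = 1.214.
η > 1 ⇒ luxury.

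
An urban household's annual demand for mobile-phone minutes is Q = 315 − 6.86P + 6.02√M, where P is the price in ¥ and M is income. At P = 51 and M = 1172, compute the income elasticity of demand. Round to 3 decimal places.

At P = 51, M = 1172: Q = 171.232.
Holding P constant, ∂Q/∂M = 6.02/(2√M) = 0.087923.
η_M = (∂Q/∂M)·(M/Q) = 0.087923 × (1172/171.232) = 0.602.

0.602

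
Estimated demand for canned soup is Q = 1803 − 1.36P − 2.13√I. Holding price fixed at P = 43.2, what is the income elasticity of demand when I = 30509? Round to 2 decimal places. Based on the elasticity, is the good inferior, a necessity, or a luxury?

At P = 43.2, I = 30509: Q = 1372.205.
Holding P constant, ∂Q/∂I = -2.13/(2√I) = -0.00609727.
η_I = (∂Q/∂I)·(I/Q) = -0.00609727 × (30509/1372.205) = -0.14.
Since η < 0, this is an inferior good.

-0.14 (inferior good)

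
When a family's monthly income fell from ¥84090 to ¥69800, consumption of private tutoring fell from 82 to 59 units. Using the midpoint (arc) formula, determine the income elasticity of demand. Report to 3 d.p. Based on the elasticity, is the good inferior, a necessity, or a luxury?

ΔQ = 59 − 82 = -23; midpoint Q̄ = (82 + 59)/2 = 70.5.
ΔI = 69800 − 84090 = -14290; midpoint Ī = (84090 + 69800)/2 = 76945.
η = (ΔQ/Q̄) ÷ (ΔI/Ī) = (-23/70.5) ÷ (-14290/76945) = 1.757.
η > 1 ⇒ luxury.

1.757 (luxury)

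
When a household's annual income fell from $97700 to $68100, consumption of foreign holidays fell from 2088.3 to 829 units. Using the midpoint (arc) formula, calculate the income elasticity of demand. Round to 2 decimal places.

ΔQ = 829 − 2088.3 = -1259.3; midpoint Q̄ = (2088.3 + 829)/2 = 1458.65.
ΔI = 68100 − 97700 = -29600; midpoint Ī = (97700 + 68100)/2 = 82900.
η = (ΔQ/Q̄) ÷ (ΔI/Ī) = (-1259.3/1458.65) ÷ (-29600/82900) = 2.42.

2.42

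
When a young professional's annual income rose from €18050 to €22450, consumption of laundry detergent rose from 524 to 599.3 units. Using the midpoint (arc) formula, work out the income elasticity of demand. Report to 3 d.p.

0.617

ΔQ = 599.3 − 524 = 75.3; midpoint Q̄ = (524 + 599.3)/2 = 561.65.
ΔI = 22450 − 18050 = 4400; midpoint Ī = (18050 + 22450)/2 = 20250.
η = (ΔQ/Q̄) ÷ (ΔI/Ī) = (75.3/561.65) ÷ (4400/20250) = 0.617.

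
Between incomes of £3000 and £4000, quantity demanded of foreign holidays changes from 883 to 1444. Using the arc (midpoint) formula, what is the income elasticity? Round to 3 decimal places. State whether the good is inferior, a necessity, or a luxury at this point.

ΔQ = 1444 − 883 = 561; midpoint Q̄ = (883 + 1444)/2 = 1163.5.
ΔI = 4000 − 3000 = 1000; midpoint Ī = (3000 + 4000)/2 = 3500.
η = (ΔQ/Q̄) ÷ (ΔI/Ī) = (561/1163.5) ÷ (1000/3500) = 1.688.
η > 1 ⇒ luxury.

1.688 (luxury)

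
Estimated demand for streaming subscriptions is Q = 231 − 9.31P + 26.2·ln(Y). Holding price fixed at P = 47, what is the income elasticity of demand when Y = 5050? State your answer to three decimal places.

1.556

At P = 47, Y = 5050: Q = 16.841.
Holding P constant, ∂Q/∂Y = 26.2/Y = 0.00518812.
η_Y = (∂Q/∂Y)·(Y/Q) = 0.00518812 × (5050/16.841) = 1.556.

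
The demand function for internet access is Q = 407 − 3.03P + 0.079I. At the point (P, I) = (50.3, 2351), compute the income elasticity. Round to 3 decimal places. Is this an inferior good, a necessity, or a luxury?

0.422 (necessity)

At P = 50.3, I = 2351: Q = 440.320.
Holding P constant, ∂Q/∂I = 0.079.
η_I = (∂Q/∂I)·(I/Q) = 0.079 × (2351/440.320) = 0.422.
Since 0 < η < 1, this is a necessity.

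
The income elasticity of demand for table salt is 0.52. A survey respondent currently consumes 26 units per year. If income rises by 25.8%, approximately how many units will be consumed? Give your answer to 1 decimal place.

%ΔQ ≈ η × %ΔI = 0.52 × 25.8% = 13.416%.
New Q ≈ 26 × (1 + 0.13416) = 29.5.

29.5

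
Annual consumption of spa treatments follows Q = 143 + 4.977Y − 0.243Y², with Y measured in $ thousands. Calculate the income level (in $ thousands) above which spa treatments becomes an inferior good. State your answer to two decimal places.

dQ/dY = 4.977 − 0.486Y.
The good is inferior where dQ/dY < 0. Setting dQ/dY = 0 gives Y = 4.977 / 0.486 = 10.24.

10.24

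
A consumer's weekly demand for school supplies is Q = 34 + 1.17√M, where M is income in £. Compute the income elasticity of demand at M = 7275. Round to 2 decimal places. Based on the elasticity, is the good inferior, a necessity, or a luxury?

0.37 (necessity)

At M = 7275: Q = 133.794.
dQ/dM = 1.17/(2√M) = 0.00685866 at this income.
η = (dQ/dM)·(M/Q) = 0.00685866 × (7275/133.794) = 0.37.
Since 0 < η < 1, the good is a necessity.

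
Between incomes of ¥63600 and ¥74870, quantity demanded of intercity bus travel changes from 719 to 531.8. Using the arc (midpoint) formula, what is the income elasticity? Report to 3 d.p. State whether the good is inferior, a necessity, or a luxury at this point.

-1.839 (inferior good)

ΔQ = 531.8 − 719 = -187.2; midpoint Q̄ = (719 + 531.8)/2 = 625.4.
ΔI = 74870 − 63600 = 11270; midpoint Ī = (63600 + 74870)/2 = 69235.
η = (ΔQ/Q̄) ÷ (ΔI/Ī) = (-187.2/625.4) ÷ (11270/69235) = -1.839.
η < 0 ⇒ inferior good.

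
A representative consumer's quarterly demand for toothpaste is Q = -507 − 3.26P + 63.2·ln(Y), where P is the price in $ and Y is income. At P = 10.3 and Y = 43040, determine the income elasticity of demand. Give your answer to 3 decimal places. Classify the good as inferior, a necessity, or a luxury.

0.472 (necessity)

At P = 10.3, Y = 43040: Q = 133.759.
Holding P constant, ∂Q/∂Y = 63.2/Y = 0.0014684.
η_Y = (∂Q/∂Y)·(Y/Q) = 0.0014684 × (43040/133.759) = 0.472.
Since 0 < η < 1, this is a necessity.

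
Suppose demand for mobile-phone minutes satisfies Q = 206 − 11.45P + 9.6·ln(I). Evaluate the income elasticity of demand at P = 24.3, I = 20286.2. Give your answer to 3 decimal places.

0.418

At P = 24.3, I = 20286.2: Q = 22.975.
Holding P constant, ∂Q/∂I = 9.6/I = 0.000473228.
η_I = (∂Q/∂I)·(I/Q) = 0.000473228 × (20286.2/22.975) = 0.418.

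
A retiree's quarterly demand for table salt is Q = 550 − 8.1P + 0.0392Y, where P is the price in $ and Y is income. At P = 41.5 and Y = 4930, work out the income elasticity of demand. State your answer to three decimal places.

At P = 41.5, Y = 4930: Q = 407.106.
Holding P constant, ∂Q/∂Y = 0.0392.
η_Y = (∂Q/∂Y)·(Y/Q) = 0.0392 × (4930/407.106) = 0.475.

0.475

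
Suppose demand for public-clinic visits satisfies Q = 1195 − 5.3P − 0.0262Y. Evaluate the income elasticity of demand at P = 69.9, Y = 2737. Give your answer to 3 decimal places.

At P = 69.9, Y = 2737: Q = 752.821.
Holding P constant, ∂Q/∂Y = −0.0262.
η_Y = (∂Q/∂Y)·(Y/Q) = -0.0262 × (2737/752.821) = -0.095.

-0.095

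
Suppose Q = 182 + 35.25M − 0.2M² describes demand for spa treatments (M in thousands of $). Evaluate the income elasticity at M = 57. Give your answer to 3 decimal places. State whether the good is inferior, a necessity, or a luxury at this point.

0.460 (necessity)

At M = 57: Q = 1541.4500.
dQ/dM = 35.25 − 0.4M = 12.45000.
η = (dQ/dM)·(M/Q) = 12.45000 × (57/1541.4500) = 0.460.
0 < η < 1 ⇒ necessity.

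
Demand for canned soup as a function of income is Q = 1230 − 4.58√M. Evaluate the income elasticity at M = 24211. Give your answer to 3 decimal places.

-0.689

At M = 24211: Q = 517.357.
dQ/dM = -4.58/(2√M) = -0.0147173 at this income.
η = (dQ/dM)·(M/Q) = -0.0147173 × (24211/517.357) = -0.689.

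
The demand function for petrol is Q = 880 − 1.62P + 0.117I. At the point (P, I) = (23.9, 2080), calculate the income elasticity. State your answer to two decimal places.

At P = 23.9, I = 2080: Q = 1084.642.
Holding P constant, ∂Q/∂I = 0.117.
η_I = (∂Q/∂I)·(I/Q) = 0.117 × (2080/1084.642) = 0.22.

0.22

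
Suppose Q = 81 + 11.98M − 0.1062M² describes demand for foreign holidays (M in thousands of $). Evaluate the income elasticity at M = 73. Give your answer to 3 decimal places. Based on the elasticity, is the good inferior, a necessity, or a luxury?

At M = 73: Q = 389.6002.
dQ/dM = 11.98 − 0.2124M = -3.52520.
η = (dQ/dM)·(M/Q) = -3.52520 × (73/389.6002) = -0.661.
η < 0 ⇒ inferior good.

-0.661 (inferior good)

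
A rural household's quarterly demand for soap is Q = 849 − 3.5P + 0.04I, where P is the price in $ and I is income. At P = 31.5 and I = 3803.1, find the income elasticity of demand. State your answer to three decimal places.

At P = 31.5, I = 3803.1: Q = 890.874.
Holding P constant, ∂Q/∂I = 0.04.
η_I = (∂Q/∂I)·(I/Q) = 0.04 × (3803.1/890.874) = 0.171.

0.171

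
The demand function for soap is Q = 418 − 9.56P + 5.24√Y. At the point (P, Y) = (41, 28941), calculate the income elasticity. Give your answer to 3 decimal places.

0.486

At P = 41, Y = 28941: Q = 917.472.
Holding P constant, ∂Q/∂Y = 5.24/(2√Y) = 0.0154008.
η_Y = (∂Q/∂Y)·(Y/Q) = 0.0154008 × (28941/917.472) = 0.486.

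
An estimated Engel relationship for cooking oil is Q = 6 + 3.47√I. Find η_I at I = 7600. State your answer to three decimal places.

0.490

At I = 7600: Q = 308.508.
dQ/dI = 3.47/(2√I) = 0.0199018 at this income.
η = (dQ/dI)·(I/Q) = 0.0199018 × (7600/308.508) = 0.490.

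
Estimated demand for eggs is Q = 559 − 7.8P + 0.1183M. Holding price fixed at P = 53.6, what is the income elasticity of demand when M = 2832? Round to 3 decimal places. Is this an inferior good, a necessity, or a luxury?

0.704 (necessity)

At P = 53.6, M = 2832: Q = 475.946.
Holding P constant, ∂Q/∂M = 0.1183.
η_M = (∂Q/∂M)·(M/Q) = 0.1183 × (2832/475.946) = 0.704.
Since 0 < η < 1, this is a necessity.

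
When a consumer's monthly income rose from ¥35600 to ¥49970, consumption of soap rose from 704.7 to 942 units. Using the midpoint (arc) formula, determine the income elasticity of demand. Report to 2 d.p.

ΔQ = 942 − 704.7 = 237.3; midpoint Q̄ = (704.7 + 942)/2 = 823.35.
ΔI = 49970 − 35600 = 14370; midpoint Ī = (35600 + 49970)/2 = 42785.
η = (ΔQ/Q̄) ÷ (ΔI/Ī) = (237.3/823.35) ÷ (14370/42785) = 0.86.

0.86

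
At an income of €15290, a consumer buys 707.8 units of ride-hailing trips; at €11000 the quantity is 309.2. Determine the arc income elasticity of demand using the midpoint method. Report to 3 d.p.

2.402

ΔQ = 309.2 − 707.8 = -398.6; midpoint Q̄ = (707.8 + 309.2)/2 = 508.5.
ΔI = 11000 − 15290 = -4290; midpoint Ī = (15290 + 11000)/2 = 13145.
η = (ΔQ/Q̄) ÷ (ΔI/Ī) = (-398.6/508.5) ÷ (-4290/13145) = 2.402.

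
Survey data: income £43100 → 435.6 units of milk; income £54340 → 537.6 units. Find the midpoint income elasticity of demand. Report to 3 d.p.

ΔQ = 537.6 − 435.6 = 102; midpoint Q̄ = (435.6 + 537.6)/2 = 486.6.
ΔI = 54340 − 43100 = 11240; midpoint Ī = (43100 + 54340)/2 = 48720.
η = (ΔQ/Q̄) ÷ (ΔI/Ī) = (102/486.6) ÷ (11240/48720) = 0.909.

0.909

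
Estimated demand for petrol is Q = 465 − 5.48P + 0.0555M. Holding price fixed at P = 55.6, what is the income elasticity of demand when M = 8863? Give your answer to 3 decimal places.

0.754

At P = 55.6, M = 8863: Q = 652.209.
Holding P constant, ∂Q/∂M = 0.0555.
η_M = (∂Q/∂M)·(M/Q) = 0.0555 × (8863/652.209) = 0.754.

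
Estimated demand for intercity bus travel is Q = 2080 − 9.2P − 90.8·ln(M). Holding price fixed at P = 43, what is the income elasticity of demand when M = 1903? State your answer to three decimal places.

-0.091

At P = 43, M = 1903: Q = 998.752.
Holding P constant, ∂Q/∂M = -90.8/M = -0.0477141.
η_M = (∂Q/∂M)·(M/Q) = -0.0477141 × (1903/998.752) = -0.091.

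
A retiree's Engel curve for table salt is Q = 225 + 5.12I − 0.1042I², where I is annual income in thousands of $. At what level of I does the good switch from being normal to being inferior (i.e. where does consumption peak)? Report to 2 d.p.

24.57

dQ/dI = 5.12 − 0.2084I.
The good is inferior where dQ/dI < 0. Setting dQ/dI = 0 gives I = 5.12 / 0.2084 = 24.57.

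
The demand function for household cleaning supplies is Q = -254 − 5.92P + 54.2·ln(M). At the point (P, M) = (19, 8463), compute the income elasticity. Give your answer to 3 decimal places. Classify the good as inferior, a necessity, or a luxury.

At P = 19, M = 8463: Q = 123.675.
Holding P constant, ∂Q/∂M = 54.2/M = 0.00640435.
η_M = (∂Q/∂M)·(M/Q) = 0.00640435 × (8463/123.675) = 0.438.
Since 0 < η < 1, this is a necessity.

0.438 (necessity)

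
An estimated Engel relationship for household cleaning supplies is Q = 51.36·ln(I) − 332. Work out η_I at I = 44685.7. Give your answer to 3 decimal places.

0.236

At I = 44685.7: Q = 217.933.
dQ/dI = 51.36/I = 0.00114936 at this income.
η = (dQ/dI)·(I/Q) = 0.00114936 × (44685.7/217.933) = 0.236.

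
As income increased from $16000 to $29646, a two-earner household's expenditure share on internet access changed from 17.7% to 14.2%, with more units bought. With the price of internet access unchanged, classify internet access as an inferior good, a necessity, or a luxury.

Quantity rises but the budget share falls as income rises, so 0 < η < 1.

necessity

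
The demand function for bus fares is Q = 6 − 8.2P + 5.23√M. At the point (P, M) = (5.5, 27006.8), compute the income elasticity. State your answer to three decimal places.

0.524

At P = 5.5, M = 27006.8: Q = 820.385.
Holding P constant, ∂Q/∂M = 5.23/(2√M) = 0.0159124.
η_M = (∂Q/∂M)·(M/Q) = 0.0159124 × (27006.8/820.385) = 0.524.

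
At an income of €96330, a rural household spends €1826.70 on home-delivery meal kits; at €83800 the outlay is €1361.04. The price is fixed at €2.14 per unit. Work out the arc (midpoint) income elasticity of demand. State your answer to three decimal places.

2.100

With a constant price, Q₁ = 1826.70/2.14 = 853.598 and Q₂ = 1361.04/2.14 = 636.000 (equivalently, work directly with expenditure since P cancels).
Midpoint %ΔQ = (1361.04 − 1826.70)/1593.87 = -0.29216; midpoint %ΔI = (83800 − 96330)/90065 = -0.13912.
η = -0.29216 / -0.13912 = 2.100.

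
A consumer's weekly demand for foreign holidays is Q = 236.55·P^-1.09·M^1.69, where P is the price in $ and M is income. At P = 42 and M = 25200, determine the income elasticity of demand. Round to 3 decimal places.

For a multiplicative demand Q = A·P^α·M^β, the income elasticity is β everywhere.
Here β = 1.69, so η = 1.690.

1.690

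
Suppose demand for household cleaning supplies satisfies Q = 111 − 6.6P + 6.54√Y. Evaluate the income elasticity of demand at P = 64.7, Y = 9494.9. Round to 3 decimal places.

0.992

At P = 64.7, Y = 9494.9: Q = 321.249.
Holding P constant, ∂Q/∂Y = 6.54/(2√Y) = 0.0335585.
η_Y = (∂Q/∂Y)·(Y/Q) = 0.0335585 × (9494.9/321.249) = 0.992.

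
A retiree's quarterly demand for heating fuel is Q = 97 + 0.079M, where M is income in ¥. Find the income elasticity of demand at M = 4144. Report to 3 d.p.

0.771

At M = 4144: Q = 424.376.
dQ/dM = 0.079.
η = (dQ/dM)·(M/Q) = 0.079 × (4144/424.376) = 0.771.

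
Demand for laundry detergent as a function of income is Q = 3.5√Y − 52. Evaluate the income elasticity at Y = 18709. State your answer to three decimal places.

At Y = 18709: Q = 426.733.
dQ/dY = 3.5/(2√Y) = 0.0127942 at this income.
η = (dQ/dY)·(Y/Q) = 0.0127942 × (18709/426.733) = 0.561.

0.561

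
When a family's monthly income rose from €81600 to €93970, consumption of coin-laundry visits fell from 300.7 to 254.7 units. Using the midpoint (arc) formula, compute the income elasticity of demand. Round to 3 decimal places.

ΔQ = 254.7 − 300.7 = -46; midpoint Q̄ = (300.7 + 254.7)/2 = 277.7.
ΔI = 93970 − 81600 = 12370; midpoint Ī = (81600 + 93970)/2 = 87785.
η = (ΔQ/Q̄) ÷ (ΔI/Ī) = (-46/277.7) ÷ (12370/87785) = -1.176.

-1.176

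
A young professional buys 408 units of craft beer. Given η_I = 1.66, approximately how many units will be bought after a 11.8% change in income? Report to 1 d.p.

%ΔQ ≈ η × %ΔI = 1.66 × 11.8% = 19.588%.
New Q ≈ 408 × (1 + 0.19588) = 487.9.

487.9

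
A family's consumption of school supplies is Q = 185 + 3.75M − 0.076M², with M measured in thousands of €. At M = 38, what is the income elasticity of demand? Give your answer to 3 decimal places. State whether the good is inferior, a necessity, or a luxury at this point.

-0.354 (inferior good)

At M = 38: Q = 217.7560.
dQ/dM = 3.75 − 0.152M = -2.02600.
η = (dQ/dM)·(M/Q) = -2.02600 × (38/217.7560) = -0.354.
η < 0 ⇒ inferior good.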